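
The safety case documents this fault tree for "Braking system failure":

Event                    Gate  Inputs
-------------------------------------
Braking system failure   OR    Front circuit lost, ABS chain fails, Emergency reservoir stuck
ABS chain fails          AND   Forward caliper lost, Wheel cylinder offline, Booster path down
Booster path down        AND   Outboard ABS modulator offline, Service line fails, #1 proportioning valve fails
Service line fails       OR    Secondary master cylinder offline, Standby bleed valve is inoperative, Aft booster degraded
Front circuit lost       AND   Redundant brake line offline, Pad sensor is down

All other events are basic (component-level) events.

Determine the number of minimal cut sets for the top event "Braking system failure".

5

Front circuit lost [AND]: one cut set from each child combined → 1 × 1 = 1 cut set(s).
Service line fails [OR]: union of children's cut sets → 3 cut set(s).
Booster path down [AND]: one cut set from each child combined → 1 × 3 × 1 = 3 cut set(s).
ABS chain fails [AND]: one cut set from each child combined → 1 × 1 × 3 = 3 cut set(s).
Braking system failure [OR]: union of children's cut sets → 5 cut set(s).
Minimal cut sets: {Pad sensor is down, Redundant brake line offline}; {#1 proportioning valve fails, Forward caliper lost, Outboard ABS modulator offline, Secondary master cylinder offline, Wheel cylinder offline}; {#1 proportioning valve fails, Forward caliper lost, Outboard ABS modulator offline, Standby bleed valve is inoperative, Wheel cylinder offline}; {#1 proportioning valve fails, Aft booster degraded, Forward caliper lost, Outboard ABS modulator offline, Wheel cylinder offline}; {Emergency reservoir stuck}.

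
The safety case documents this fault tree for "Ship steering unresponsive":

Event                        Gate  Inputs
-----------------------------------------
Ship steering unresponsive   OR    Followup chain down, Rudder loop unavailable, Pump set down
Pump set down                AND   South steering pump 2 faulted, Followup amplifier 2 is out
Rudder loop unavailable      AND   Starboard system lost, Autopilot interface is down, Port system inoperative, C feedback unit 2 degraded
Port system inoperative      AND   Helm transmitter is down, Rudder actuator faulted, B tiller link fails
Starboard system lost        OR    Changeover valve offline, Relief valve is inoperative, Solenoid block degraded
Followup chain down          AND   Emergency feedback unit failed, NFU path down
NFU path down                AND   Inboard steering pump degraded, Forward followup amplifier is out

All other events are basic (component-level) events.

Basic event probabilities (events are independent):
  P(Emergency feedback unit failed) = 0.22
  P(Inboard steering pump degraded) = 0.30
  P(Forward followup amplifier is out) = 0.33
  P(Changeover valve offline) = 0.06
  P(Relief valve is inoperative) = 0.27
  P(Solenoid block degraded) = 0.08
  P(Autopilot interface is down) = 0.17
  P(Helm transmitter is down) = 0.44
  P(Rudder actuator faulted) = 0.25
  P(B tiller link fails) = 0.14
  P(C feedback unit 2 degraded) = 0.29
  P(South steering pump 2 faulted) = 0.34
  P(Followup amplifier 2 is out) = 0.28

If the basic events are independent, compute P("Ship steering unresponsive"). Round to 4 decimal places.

P(NFU path down) [AND] = 0.30 × 0.33 = 0.099000
P(Followup chain down) [AND] = 0.22 × 0.099000 = 0.021780
P(Starboard system lost) [OR] = 1 − (1−0.06) × (1−0.27) × (1−0.08) = 0.368696
P(Port system inoperative) [AND] = 0.44 × 0.25 × 0.14 = 0.015400
P(Rudder loop unavailable) [AND] = 0.368696 × 0.17 × 0.015400 × 0.29 = 0.000280
P(Pump set down) [AND] = 0.34 × 0.28 = 0.095200
P(Ship steering unresponsive) [OR] = 1 − (1−0.021780) × (1−0.000280) × (1−0.095200) = 0.115154
Rounded to 4 decimal places: P(Ship steering unresponsive) ≈ 0.1152.

0.1152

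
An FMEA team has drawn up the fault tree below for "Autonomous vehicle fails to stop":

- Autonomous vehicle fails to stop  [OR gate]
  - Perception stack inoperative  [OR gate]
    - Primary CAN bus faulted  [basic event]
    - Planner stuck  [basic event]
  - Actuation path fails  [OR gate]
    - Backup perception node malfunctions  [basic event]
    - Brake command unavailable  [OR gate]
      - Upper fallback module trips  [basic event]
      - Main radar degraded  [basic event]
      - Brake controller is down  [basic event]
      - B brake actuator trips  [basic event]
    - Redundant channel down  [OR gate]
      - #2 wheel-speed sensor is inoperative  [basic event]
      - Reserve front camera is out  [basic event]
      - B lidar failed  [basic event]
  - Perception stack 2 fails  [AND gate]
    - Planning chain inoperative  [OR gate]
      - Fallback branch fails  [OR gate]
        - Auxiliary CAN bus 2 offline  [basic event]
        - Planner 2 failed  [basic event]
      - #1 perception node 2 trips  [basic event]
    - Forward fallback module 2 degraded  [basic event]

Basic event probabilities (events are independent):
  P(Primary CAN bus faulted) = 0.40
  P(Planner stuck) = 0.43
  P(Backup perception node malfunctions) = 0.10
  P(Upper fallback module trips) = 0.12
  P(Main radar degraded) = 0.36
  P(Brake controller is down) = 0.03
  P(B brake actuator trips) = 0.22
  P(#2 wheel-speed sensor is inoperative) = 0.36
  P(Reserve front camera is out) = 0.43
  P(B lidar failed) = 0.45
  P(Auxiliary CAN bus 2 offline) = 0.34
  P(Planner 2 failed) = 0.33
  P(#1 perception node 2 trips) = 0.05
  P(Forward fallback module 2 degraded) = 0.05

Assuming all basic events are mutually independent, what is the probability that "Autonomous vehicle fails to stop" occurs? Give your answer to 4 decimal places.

0.9744

P(Perception stack inoperative) [OR] = 1 − (1−0.40) × (1−0.43) = 0.658000
P(Brake command unavailable) [OR] = 1 − (1−0.12) × (1−0.36) × (1−0.03) × (1−0.22) = 0.573883
P(Redundant channel down) [OR] = 1 − (1−0.36) × (1−0.43) × (1−0.45) = 0.799360
P(Actuation path fails) [OR] = 1 − (1−0.10) × (1−0.573883) × (1−0.799360) = 0.923053
P(Fallback branch fails) [OR] = 1 − (1−0.34) × (1−0.33) = 0.557800
P(Planning chain inoperative) [OR] = 1 − (1−0.557800) × (1−0.05) = 0.579910
P(Perception stack 2 fails) [AND] = 0.579910 × 0.05 = 0.028996
P(Autonomous vehicle fails to stop) [OR] = 1 − (1−0.658000) × (1−0.923053) × (1−0.028996) = 0.974447
Rounded to 4 decimal places: P(Autonomous vehicle fails to stop) ≈ 0.9744.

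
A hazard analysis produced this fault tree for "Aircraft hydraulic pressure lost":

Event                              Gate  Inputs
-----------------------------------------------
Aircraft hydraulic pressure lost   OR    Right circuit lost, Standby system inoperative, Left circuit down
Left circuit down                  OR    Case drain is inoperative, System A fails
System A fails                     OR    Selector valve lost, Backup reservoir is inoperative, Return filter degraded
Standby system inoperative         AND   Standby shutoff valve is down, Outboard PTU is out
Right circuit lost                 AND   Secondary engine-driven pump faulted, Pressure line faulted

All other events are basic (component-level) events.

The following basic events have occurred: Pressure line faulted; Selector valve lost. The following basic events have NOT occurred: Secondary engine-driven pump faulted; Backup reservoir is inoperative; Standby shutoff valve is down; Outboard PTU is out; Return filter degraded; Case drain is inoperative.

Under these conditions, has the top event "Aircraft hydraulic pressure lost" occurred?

Yes

Right circuit lost [AND]: Secondary engine-driven pump faulted=not, Pressure line faulted=occurs → not all inputs occur → does not occur.
Standby system inoperative [AND]: Standby shutoff valve is down=not, Outboard PTU is out=not → not all inputs occur → does not occur.
System A fails [OR]: Selector valve lost=occurs, Backup reservoir is inoperative=not, Return filter degraded=not → at least one input occurs → occurs.
Left circuit down [OR]: Case drain is inoperative=not, System A fails=occurs → at least one input occurs → occurs.
Aircraft hydraulic pressure lost [OR]: Right circuit lost=not, Standby system inoperative=not, Left circuit down=occurs → at least one input occurs → occurs.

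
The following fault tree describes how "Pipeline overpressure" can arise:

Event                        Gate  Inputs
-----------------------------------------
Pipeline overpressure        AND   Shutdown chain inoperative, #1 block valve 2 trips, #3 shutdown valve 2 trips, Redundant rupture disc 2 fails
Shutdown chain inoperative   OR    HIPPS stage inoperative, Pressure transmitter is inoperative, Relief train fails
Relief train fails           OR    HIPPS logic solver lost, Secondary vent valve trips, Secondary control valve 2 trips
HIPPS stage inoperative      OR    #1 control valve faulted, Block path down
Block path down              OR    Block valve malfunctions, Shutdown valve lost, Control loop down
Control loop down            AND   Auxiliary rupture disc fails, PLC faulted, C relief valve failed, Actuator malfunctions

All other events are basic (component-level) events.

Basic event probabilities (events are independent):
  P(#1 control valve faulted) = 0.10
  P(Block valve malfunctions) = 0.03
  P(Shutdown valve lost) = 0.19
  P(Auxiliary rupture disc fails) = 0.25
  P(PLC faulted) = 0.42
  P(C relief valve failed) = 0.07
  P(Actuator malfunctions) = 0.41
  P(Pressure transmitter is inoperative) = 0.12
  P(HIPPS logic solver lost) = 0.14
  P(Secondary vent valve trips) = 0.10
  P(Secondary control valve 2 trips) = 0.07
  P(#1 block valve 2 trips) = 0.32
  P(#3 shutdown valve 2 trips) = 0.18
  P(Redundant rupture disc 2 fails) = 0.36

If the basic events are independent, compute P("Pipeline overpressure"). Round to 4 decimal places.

P(Control loop down) [AND] = 0.25 × 0.42 × 0.07 × 0.41 = 0.003014
P(Block path down) [OR] = 1 − (1−0.03) × (1−0.19) × (1−0.003014) = 0.216668
P(HIPPS stage inoperative) [OR] = 1 − (1−0.10) × (1−0.216668) = 0.295001
P(Relief train fails) [OR] = 1 − (1−0.14) × (1−0.10) × (1−0.07) = 0.280180
P(Shutdown chain inoperative) [OR] = 1 − (1−0.295001) × (1−0.12) × (1−0.280180) = 0.553424
P(Pipeline overpressure) [AND] = 0.553424 × 0.32 × 0.18 × 0.36 = 0.011476
Rounded to 4 decimal places: P(Pipeline overpressure) ≈ 0.0115.

0.0115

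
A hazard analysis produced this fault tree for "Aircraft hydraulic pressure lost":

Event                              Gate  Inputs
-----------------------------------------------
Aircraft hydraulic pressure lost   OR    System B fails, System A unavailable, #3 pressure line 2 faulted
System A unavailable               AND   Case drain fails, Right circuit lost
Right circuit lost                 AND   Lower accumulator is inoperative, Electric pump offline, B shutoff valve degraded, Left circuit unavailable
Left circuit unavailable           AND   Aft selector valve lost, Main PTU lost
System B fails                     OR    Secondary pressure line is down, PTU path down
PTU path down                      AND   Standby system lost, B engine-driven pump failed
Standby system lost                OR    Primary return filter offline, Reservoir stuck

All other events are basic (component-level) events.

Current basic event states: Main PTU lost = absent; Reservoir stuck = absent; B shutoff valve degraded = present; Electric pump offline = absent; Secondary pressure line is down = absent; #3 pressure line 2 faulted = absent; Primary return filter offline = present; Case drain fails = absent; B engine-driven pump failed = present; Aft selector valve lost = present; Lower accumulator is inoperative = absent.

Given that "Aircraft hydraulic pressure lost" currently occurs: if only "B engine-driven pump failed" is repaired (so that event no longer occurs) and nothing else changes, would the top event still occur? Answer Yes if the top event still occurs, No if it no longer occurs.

No

Counterfactual: set "B engine-driven pump failed" to not occurred.
Standby system lost [OR]: Primary return filter offline=occurs, Reservoir stuck=not → at least one input occurs → occurs.
PTU path down [AND]: Standby system lost=occurs, B engine-driven pump failed=not → not all inputs occur → does not occur.
System B fails [OR]: Secondary pressure line is down=not, PTU path down=not → no input occurs → does not occur.
Left circuit unavailable [AND]: Aft selector valve lost=occurs, Main PTU lost=not → not all inputs occur → does not occur.
Right circuit lost [AND]: Lower accumulator is inoperative=not, Electric pump offline=not, B shutoff valve degraded=occurs, Left circuit unavailable=not → not all inputs occur → does not occur.
System A unavailable [AND]: Case drain fails=not, Right circuit lost=not → not all inputs occur → does not occur.
Aircraft hydraulic pressure lost [OR]: System B fails=not, System A unavailable=not, #3 pressure line 2 faulted=not → no input occurs → does not occur.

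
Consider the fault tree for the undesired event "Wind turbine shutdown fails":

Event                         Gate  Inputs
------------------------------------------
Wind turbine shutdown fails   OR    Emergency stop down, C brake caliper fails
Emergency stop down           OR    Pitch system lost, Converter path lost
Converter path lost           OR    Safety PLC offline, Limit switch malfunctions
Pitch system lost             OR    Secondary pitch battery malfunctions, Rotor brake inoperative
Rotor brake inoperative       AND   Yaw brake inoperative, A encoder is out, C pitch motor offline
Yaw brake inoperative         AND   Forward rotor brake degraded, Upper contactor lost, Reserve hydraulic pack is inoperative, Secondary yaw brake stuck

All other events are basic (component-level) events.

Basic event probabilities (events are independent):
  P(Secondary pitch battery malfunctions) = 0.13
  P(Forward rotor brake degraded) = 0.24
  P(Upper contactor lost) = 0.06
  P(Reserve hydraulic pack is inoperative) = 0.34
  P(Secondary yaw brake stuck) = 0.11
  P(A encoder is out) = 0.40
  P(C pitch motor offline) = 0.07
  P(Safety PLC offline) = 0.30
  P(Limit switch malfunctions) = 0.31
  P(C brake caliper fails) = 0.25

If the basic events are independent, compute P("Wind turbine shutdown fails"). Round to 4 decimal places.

P(Yaw brake inoperative) [AND] = 0.24 × 0.06 × 0.34 × 0.11 = 0.000539
P(Rotor brake inoperative) [AND] = 0.000539 × 0.40 × 0.07 = 0.000015
P(Pitch system lost) [OR] = 1 − (1−0.13) × (1−0.000015) = 0.130013
P(Converter path lost) [OR] = 1 − (1−0.30) × (1−0.31) = 0.517000
P(Emergency stop down) [OR] = 1 − (1−0.130013) × (1−0.517000) = 0.579796
P(Wind turbine shutdown fails) [OR] = 1 − (1−0.579796) × (1−0.25) = 0.684847
Rounded to 4 decimal places: P(Wind turbine shutdown fails) ≈ 0.6848.

0.6848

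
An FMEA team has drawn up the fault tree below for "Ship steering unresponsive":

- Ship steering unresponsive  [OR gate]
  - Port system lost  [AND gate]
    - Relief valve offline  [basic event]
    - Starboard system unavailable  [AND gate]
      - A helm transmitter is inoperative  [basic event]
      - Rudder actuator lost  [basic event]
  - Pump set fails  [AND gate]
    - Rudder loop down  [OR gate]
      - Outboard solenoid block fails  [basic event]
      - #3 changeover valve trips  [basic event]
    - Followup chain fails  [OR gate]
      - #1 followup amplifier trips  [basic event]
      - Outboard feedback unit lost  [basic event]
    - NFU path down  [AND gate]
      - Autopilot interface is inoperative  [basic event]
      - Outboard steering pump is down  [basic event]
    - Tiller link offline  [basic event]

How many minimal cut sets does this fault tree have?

Starboard system unavailable [AND]: one cut set from each child combined → 1 × 1 = 1 cut set(s).
Port system lost [AND]: one cut set from each child combined → 1 × 1 = 1 cut set(s).
Rudder loop down [OR]: union of children's cut sets → 2 cut set(s).
Followup chain fails [OR]: union of children's cut sets → 2 cut set(s).
NFU path down [AND]: one cut set from each child combined → 1 × 1 = 1 cut set(s).
Pump set fails [AND]: one cut set from each child combined → 2 × 2 × 1 × 1 = 4 cut set(s).
Ship steering unresponsive [OR]: union of children's cut sets → 5 cut set(s).
Minimal cut sets: {A helm transmitter is inoperative, Relief valve offline, Rudder actuator lost}; {#1 followup amplifier trips, Autopilot interface is inoperative, Outboard solenoid block fails, Outboard steering pump is down, Tiller link offline}; {Autopilot interface is inoperative, Outboard feedback unit lost, Outboard solenoid block fails, Outboard steering pump is down, Tiller link offline}; {#1 followup amplifier trips, #3 changeover valve trips, Autopilot interface is inoperative, Outboard steering pump is down, Tiller link offline}; {#3 changeover valve trips, Autopilot interface is inoperative, Outboard feedback unit lost, Outboard steering pump is down, Tiller link offline}.

5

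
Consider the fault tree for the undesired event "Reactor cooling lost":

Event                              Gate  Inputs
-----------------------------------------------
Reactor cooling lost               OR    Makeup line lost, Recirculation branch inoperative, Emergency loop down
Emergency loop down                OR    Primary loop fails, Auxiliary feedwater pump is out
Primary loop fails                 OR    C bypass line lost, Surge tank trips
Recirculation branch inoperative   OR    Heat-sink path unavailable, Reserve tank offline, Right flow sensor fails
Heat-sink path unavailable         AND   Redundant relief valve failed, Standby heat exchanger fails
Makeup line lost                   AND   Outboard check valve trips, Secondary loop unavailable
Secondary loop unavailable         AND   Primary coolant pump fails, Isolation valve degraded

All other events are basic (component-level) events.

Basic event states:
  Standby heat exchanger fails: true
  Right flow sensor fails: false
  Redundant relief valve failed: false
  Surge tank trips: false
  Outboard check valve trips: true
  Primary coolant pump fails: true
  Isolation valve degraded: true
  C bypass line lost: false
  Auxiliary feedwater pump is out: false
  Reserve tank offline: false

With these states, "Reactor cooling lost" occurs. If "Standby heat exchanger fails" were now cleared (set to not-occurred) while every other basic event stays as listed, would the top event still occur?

Counterfactual: set "Standby heat exchanger fails" to not occurred.
Secondary loop unavailable [AND]: Primary coolant pump fails=occurs, Isolation valve degraded=occurs → all inputs occur → occurs.
Makeup line lost [AND]: Outboard check valve trips=occurs, Secondary loop unavailable=occurs → all inputs occur → occurs.
Heat-sink path unavailable [AND]: Redundant relief valve failed=not, Standby heat exchanger fails=not → not all inputs occur → does not occur.
Recirculation branch inoperative [OR]: Heat-sink path unavailable=not, Reserve tank offline=not, Right flow sensor fails=not → no input occurs → does not occur.
Primary loop fails [OR]: C bypass line lost=not, Surge tank trips=not → no input occurs → does not occur.
Emergency loop down [OR]: Primary loop fails=not, Auxiliary feedwater pump is out=not → no input occurs → does not occur.
Reactor cooling lost [OR]: Makeup line lost=occurs, Recirculation branch inoperative=not, Emergency loop down=not → at least one input occurs → occurs.

Yes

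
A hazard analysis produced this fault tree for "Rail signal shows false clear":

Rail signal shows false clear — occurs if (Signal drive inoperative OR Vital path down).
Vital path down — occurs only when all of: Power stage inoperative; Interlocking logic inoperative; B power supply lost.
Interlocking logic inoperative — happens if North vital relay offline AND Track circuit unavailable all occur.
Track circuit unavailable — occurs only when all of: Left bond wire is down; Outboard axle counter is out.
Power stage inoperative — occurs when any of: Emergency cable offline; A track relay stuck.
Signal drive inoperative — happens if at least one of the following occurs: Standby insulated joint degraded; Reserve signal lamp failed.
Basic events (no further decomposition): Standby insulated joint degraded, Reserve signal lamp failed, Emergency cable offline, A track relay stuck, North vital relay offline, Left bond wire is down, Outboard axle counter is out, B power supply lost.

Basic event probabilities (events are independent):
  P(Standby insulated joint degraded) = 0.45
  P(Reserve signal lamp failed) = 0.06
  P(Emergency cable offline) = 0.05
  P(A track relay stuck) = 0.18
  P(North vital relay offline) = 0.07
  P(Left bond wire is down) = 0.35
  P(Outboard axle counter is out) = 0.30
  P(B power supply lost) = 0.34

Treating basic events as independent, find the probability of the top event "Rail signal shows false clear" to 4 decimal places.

0.4833

P(Signal drive inoperative) [OR] = 1 − (1−0.45) × (1−0.06) = 0.483000
P(Power stage inoperative) [OR] = 1 − (1−0.05) × (1−0.18) = 0.221000
P(Track circuit unavailable) [AND] = 0.35 × 0.30 = 0.105000
P(Interlocking logic inoperative) [AND] = 0.07 × 0.105000 = 0.007350
P(Vital path down) [AND] = 0.221000 × 0.007350 × 0.34 = 0.000552
P(Rail signal shows false clear) [OR] = 1 − (1−0.483000) × (1−0.000552) = 0.483285
Rounded to 4 decimal places: P(Rail signal shows false clear) ≈ 0.4833.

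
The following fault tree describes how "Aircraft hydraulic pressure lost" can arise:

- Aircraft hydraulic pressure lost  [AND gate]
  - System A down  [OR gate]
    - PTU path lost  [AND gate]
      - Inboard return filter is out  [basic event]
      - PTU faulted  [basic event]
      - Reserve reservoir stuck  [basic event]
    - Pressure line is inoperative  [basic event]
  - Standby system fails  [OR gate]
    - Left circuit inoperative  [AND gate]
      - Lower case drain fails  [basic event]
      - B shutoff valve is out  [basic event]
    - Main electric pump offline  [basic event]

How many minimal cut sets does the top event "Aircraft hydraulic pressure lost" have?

PTU path lost [AND]: one cut set from each child combined → 1 × 1 × 1 = 1 cut set(s).
System A down [OR]: union of children's cut sets → 2 cut set(s).
Left circuit inoperative [AND]: one cut set from each child combined → 1 × 1 = 1 cut set(s).
Standby system fails [OR]: union of children's cut sets → 2 cut set(s).
Aircraft hydraulic pressure lost [AND]: one cut set from each child combined → 2 × 2 = 4 cut set(s).
Minimal cut sets: {B shutoff valve is out, Inboard return filter is out, Lower case drain fails, PTU faulted, Reserve reservoir stuck}; {Inboard return filter is out, Main electric pump offline, PTU faulted, Reserve reservoir stuck}; {B shutoff valve is out, Lower case drain fails, Pressure line is inoperative}; {Main electric pump offline, Pressure line is inoperative}.

4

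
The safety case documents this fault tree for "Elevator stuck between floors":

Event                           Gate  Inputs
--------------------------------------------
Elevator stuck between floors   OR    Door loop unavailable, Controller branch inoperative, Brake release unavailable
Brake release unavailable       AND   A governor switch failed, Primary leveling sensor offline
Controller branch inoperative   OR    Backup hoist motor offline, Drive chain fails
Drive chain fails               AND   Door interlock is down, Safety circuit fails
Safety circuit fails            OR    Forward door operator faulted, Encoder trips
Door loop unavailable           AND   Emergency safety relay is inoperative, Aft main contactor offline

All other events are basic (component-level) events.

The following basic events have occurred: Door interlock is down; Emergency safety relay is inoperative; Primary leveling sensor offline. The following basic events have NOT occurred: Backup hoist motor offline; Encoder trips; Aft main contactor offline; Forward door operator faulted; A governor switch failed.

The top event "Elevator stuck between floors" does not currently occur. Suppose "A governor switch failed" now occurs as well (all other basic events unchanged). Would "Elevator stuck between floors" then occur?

Yes

Counterfactual: set "A governor switch failed" to occurred.
Door loop unavailable [AND]: Emergency safety relay is inoperative=occurs, Aft main contactor offline=not → not all inputs occur → does not occur.
Safety circuit fails [OR]: Forward door operator faulted=not, Encoder trips=not → no input occurs → does not occur.
Drive chain fails [AND]: Door interlock is down=occurs, Safety circuit fails=not → not all inputs occur → does not occur.
Controller branch inoperative [OR]: Backup hoist motor offline=not, Drive chain fails=not → no input occurs → does not occur.
Brake release unavailable [AND]: A governor switch failed=occurs, Primary leveling sensor offline=occurs → all inputs occur → occurs.
Elevator stuck between floors [OR]: Door loop unavailable=not, Controller branch inoperative=not, Brake release unavailable=occurs → at least one input occurs → occurs.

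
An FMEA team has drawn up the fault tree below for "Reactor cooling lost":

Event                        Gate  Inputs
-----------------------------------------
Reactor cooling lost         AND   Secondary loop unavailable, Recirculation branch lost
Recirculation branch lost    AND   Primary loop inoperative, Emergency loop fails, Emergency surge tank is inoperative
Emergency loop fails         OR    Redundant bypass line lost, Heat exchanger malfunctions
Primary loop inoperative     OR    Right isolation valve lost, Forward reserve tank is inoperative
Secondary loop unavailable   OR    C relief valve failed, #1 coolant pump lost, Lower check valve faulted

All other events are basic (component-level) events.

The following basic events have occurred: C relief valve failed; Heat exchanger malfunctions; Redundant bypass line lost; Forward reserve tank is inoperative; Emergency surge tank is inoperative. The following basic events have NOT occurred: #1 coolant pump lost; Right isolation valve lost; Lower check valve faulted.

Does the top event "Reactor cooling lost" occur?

Secondary loop unavailable [OR]: C relief valve failed=occurs, #1 coolant pump lost=not, Lower check valve faulted=not → at least one input occurs → occurs.
Primary loop inoperative [OR]: Right isolation valve lost=not, Forward reserve tank is inoperative=occurs → at least one input occurs → occurs.
Emergency loop fails [OR]: Redundant bypass line lost=occurs, Heat exchanger malfunctions=occurs → at least one input occurs → occurs.
Recirculation branch lost [AND]: Primary loop inoperative=occurs, Emergency loop fails=occurs, Emergency surge tank is inoperative=occurs → all inputs occur → occurs.
Reactor cooling lost [AND]: Secondary loop unavailable=occurs, Recirculation branch lost=occurs → all inputs occur → occurs.

Yes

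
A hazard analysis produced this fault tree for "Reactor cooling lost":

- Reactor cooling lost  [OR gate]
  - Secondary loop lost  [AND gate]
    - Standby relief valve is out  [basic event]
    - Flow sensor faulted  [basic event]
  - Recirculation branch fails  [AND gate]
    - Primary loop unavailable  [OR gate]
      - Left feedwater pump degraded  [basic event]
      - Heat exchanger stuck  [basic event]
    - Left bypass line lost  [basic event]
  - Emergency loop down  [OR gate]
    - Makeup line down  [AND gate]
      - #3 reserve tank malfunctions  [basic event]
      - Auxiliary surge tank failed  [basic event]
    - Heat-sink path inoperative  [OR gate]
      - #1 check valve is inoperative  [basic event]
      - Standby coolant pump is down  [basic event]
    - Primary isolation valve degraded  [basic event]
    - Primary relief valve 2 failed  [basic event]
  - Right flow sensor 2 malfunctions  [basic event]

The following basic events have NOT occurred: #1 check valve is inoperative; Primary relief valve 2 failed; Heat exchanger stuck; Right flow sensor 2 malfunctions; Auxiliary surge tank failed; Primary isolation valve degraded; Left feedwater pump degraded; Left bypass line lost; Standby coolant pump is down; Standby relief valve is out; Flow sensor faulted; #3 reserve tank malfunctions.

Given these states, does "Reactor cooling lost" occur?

No

Secondary loop lost [AND]: Standby relief valve is out=not, Flow sensor faulted=not → not all inputs occur → does not occur.
Primary loop unavailable [OR]: Left feedwater pump degraded=not, Heat exchanger stuck=not → no input occurs → does not occur.
Recirculation branch fails [AND]: Primary loop unavailable=not, Left bypass line lost=not → not all inputs occur → does not occur.
Makeup line down [AND]: #3 reserve tank malfunctions=not, Auxiliary surge tank failed=not → not all inputs occur → does not occur.
Heat-sink path inoperative [OR]: #1 check valve is inoperative=not, Standby coolant pump is down=not → no input occurs → does not occur.
Emergency loop down [OR]: Makeup line down=not, Heat-sink path inoperative=not, Primary isolation valve degraded=not, Primary relief valve 2 failed=not → no input occurs → does not occur.
Reactor cooling lost [OR]: Secondary loop lost=not, Recirculation branch fails=not, Emergency loop down=not, Right flow sensor 2 malfunctions=not → no input occurs → does not occur.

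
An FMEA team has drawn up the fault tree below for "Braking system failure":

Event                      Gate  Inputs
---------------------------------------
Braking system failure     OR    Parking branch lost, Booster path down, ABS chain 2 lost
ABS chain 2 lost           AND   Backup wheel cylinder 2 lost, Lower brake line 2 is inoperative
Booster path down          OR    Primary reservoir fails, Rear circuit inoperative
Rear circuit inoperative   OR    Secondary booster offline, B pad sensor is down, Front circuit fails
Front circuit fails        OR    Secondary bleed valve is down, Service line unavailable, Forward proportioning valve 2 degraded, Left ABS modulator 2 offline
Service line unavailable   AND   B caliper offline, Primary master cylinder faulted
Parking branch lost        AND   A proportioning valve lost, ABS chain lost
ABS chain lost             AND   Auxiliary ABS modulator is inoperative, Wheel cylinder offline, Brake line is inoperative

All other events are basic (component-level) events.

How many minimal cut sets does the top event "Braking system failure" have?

9

ABS chain lost [AND]: one cut set from each child combined → 1 × 1 × 1 = 1 cut set(s).
Parking branch lost [AND]: one cut set from each child combined → 1 × 1 = 1 cut set(s).
Service line unavailable [AND]: one cut set from each child combined → 1 × 1 = 1 cut set(s).
Front circuit fails [OR]: union of children's cut sets → 4 cut set(s).
Rear circuit inoperative [OR]: union of children's cut sets → 6 cut set(s).
Booster path down [OR]: union of children's cut sets → 7 cut set(s).
ABS chain 2 lost [AND]: one cut set from each child combined → 1 × 1 = 1 cut set(s).
Braking system failure [OR]: union of children's cut sets → 9 cut set(s).
Minimal cut sets: {A proportioning valve lost, Auxiliary ABS modulator is inoperative, Brake line is inoperative, Wheel cylinder offline}; {Primary reservoir fails}; {Secondary booster offline}; {B pad sensor is down}; {Secondary bleed valve is down}; {B caliper offline, Primary master cylinder faulted}; {Forward proportioning valve 2 degraded}; {Left ABS modulator 2 offline}; {Backup wheel cylinder 2 lost, Lower brake line 2 is inoperative}.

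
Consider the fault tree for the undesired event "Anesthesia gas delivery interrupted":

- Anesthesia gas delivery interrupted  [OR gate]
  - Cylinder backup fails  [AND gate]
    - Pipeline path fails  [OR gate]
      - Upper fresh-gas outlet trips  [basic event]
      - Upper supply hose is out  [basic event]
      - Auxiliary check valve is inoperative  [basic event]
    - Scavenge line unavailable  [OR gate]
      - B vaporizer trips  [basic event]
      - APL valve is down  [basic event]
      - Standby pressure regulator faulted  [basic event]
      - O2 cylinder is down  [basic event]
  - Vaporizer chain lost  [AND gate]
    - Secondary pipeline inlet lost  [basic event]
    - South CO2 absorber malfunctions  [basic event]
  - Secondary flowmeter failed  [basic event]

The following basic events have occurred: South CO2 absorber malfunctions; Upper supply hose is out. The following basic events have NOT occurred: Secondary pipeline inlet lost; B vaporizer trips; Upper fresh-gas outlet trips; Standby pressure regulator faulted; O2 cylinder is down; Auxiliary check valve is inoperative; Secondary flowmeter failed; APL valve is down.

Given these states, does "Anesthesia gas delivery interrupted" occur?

No

Pipeline path fails [OR]: Upper fresh-gas outlet trips=not, Upper supply hose is out=occurs, Auxiliary check valve is inoperative=not → at least one input occurs → occurs.
Scavenge line unavailable [OR]: B vaporizer trips=not, APL valve is down=not, Standby pressure regulator faulted=not, O2 cylinder is down=not → no input occurs → does not occur.
Cylinder backup fails [AND]: Pipeline path fails=occurs, Scavenge line unavailable=not → not all inputs occur → does not occur.
Vaporizer chain lost [AND]: Secondary pipeline inlet lost=not, South CO2 absorber malfunctions=occurs → not all inputs occur → does not occur.
Anesthesia gas delivery interrupted [OR]: Cylinder backup fails=not, Vaporizer chain lost=not, Secondary flowmeter failed=not → no input occurs → does not occur.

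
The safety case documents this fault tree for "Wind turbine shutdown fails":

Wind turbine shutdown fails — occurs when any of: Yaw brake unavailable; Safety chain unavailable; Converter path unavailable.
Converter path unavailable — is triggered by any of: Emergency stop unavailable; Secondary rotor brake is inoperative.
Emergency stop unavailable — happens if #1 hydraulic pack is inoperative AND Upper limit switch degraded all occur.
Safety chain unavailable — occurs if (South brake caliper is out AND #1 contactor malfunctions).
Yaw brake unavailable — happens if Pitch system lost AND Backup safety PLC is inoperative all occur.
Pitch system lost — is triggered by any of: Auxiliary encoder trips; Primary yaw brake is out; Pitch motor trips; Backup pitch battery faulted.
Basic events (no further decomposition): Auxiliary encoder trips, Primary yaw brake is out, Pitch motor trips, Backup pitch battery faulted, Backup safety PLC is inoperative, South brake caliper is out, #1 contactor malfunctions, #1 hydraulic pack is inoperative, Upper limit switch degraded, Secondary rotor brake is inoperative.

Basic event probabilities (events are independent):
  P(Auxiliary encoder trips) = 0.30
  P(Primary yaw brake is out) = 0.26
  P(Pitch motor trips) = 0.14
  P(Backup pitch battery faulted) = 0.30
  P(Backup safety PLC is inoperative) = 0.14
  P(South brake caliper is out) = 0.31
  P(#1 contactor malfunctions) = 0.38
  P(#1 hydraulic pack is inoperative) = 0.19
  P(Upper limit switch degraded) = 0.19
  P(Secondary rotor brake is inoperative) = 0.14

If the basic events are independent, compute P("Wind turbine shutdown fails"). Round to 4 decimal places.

0.3392

P(Pitch system lost) [OR] = 1 − (1−0.30) × (1−0.26) × (1−0.14) × (1−0.30) = 0.688164
P(Yaw brake unavailable) [AND] = 0.688164 × 0.14 = 0.096343
P(Safety chain unavailable) [AND] = 0.31 × 0.38 = 0.117800
P(Emergency stop unavailable) [AND] = 0.19 × 0.19 = 0.036100
P(Converter path unavailable) [OR] = 1 − (1−0.036100) × (1−0.14) = 0.171046
P(Wind turbine shutdown fails) [OR] = 1 − (1−0.096343) × (1−0.117800) × (1−0.171046) = 0.339153
Rounded to 4 decimal places: P(Wind turbine shutdown fails) ≈ 0.3392.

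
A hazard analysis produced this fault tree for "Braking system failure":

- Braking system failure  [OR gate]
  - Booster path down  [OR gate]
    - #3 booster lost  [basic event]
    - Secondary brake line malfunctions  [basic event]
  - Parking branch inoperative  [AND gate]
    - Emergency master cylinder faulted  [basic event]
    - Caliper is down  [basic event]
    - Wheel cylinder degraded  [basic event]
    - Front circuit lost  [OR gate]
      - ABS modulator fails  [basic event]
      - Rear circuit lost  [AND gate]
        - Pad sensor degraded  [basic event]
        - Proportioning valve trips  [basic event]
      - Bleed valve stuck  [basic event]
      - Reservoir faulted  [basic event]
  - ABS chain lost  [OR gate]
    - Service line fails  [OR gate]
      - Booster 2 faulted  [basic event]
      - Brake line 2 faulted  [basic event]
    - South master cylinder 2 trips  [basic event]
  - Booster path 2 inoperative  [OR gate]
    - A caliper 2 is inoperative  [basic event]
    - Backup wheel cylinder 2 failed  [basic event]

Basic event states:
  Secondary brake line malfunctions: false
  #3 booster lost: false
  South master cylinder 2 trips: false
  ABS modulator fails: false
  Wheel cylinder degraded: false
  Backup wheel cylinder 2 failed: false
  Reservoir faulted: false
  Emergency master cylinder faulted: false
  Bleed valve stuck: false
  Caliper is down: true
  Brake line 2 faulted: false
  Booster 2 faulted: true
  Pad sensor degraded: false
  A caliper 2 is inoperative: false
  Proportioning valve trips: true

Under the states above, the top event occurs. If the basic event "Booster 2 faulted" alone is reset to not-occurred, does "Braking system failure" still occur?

No

Counterfactual: set "Booster 2 faulted" to not occurred.
Booster path down [OR]: #3 booster lost=not, Secondary brake line malfunctions=not → no input occurs → does not occur.
Rear circuit lost [AND]: Pad sensor degraded=not, Proportioning valve trips=occurs → not all inputs occur → does not occur.
Front circuit lost [OR]: ABS modulator fails=not, Rear circuit lost=not, Bleed valve stuck=not, Reservoir faulted=not → no input occurs → does not occur.
Parking branch inoperative [AND]: Emergency master cylinder faulted=not, Caliper is down=occurs, Wheel cylinder degraded=not, Front circuit lost=not → not all inputs occur → does not occur.
Service line fails [OR]: Booster 2 faulted=not, Brake line 2 faulted=not → no input occurs → does not occur.
ABS chain lost [OR]: Service line fails=not, South master cylinder 2 trips=not → no input occurs → does not occur.
Booster path 2 inoperative [OR]: A caliper 2 is inoperative=not, Backup wheel cylinder 2 failed=not → no input occurs → does not occur.
Braking system failure [OR]: Booster path down=not, Parking branch inoperative=not, ABS chain lost=not, Booster path 2 inoperative=not → no input occurs → does not occur.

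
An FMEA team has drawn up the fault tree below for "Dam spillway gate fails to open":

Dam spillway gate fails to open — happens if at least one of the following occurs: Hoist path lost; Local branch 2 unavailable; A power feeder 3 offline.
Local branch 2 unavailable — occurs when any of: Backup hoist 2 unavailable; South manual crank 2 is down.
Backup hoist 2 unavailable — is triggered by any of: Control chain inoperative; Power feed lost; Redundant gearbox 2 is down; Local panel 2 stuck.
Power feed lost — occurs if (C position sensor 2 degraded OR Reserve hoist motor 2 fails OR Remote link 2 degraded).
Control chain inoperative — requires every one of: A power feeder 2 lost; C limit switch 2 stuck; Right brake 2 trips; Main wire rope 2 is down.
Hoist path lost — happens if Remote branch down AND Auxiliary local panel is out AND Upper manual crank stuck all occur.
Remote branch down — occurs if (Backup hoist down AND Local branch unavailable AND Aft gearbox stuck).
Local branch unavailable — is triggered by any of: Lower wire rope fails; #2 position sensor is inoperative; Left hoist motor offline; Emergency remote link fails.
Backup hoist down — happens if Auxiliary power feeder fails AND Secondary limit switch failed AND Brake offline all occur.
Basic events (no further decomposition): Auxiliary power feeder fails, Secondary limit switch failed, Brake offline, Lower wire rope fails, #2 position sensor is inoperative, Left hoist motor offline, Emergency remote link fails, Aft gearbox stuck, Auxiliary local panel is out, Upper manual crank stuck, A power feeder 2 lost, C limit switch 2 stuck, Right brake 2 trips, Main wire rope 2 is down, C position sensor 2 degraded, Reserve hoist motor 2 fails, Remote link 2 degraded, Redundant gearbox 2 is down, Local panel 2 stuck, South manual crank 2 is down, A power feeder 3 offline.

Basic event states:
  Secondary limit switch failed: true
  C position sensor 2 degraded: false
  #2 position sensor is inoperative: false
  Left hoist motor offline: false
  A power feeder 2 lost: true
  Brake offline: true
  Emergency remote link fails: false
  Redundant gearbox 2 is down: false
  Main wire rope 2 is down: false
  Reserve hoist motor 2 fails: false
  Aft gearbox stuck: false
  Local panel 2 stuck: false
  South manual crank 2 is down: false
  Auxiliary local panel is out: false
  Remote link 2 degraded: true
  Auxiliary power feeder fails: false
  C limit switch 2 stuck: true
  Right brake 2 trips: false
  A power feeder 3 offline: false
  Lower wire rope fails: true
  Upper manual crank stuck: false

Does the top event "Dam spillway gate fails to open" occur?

Backup hoist down [AND]: Auxiliary power feeder fails=not, Secondary limit switch failed=occurs, Brake offline=occurs → not all inputs occur → does not occur.
Local branch unavailable [OR]: Lower wire rope fails=occurs, #2 position sensor is inoperative=not, Left hoist motor offline=not, Emergency remote link fails=not → at least one input occurs → occurs.
Remote branch down [AND]: Backup hoist down=not, Local branch unavailable=occurs, Aft gearbox stuck=not → not all inputs occur → does not occur.
Hoist path lost [AND]: Remote branch down=not, Auxiliary local panel is out=not, Upper manual crank stuck=not → not all inputs occur → does not occur.
Control chain inoperative [AND]: A power feeder 2 lost=occurs, C limit switch 2 stuck=occurs, Right brake 2 trips=not, Main wire rope 2 is down=not → not all inputs occur → does not occur.
Power feed lost [OR]: C position sensor 2 degraded=not, Reserve hoist motor 2 fails=not, Remote link 2 degraded=occurs → at least one input occurs → occurs.
Backup hoist 2 unavailable [OR]: Control chain inoperative=not, Power feed lost=occurs, Redundant gearbox 2 is down=not, Local panel 2 stuck=not → at least one input occurs → occurs.
Local branch 2 unavailable [OR]: Backup hoist 2 unavailable=occurs, South manual crank 2 is down=not → at least one input occurs → occurs.
Dam spillway gate fails to open [OR]: Hoist path lost=not, Local branch 2 unavailable=occurs, A power feeder 3 offline=not → at least one input occurs → occurs.

Yes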